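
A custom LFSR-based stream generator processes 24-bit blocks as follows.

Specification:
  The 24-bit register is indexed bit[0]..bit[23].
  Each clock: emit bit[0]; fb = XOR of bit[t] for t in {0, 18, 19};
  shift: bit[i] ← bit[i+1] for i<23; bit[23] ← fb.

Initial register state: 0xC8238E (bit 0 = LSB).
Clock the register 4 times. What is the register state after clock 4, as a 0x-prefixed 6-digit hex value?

reg_0 = 0xC8238E
clock 1: out=0, reg = 0xE411C7
clock 2: out=1, reg = 0x7208E3
clock 3: out=1, reg = 0xB90471
clock 4: out=1, reg = 0x5C8238

0x5C8238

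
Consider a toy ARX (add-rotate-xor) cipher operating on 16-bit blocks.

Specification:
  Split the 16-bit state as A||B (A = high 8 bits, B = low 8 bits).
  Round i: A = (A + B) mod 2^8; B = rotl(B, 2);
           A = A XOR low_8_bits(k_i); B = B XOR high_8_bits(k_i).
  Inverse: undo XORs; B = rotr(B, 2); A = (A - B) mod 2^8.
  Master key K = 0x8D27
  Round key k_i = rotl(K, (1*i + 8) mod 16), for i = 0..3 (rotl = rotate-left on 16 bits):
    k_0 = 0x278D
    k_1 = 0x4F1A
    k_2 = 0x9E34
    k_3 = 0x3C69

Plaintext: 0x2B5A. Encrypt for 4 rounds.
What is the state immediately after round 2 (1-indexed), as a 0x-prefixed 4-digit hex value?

0x4C76

s_0 = plaintext = 0x2B5A
s_1 = Round(s_0, k_0) = 0x084E
s_2 = Round(s_1, k_1) = 0x4C76
s_3 = Round(s_2, k_2) = 0xF647
s_4 = Round(s_3, k_3) = 0x5421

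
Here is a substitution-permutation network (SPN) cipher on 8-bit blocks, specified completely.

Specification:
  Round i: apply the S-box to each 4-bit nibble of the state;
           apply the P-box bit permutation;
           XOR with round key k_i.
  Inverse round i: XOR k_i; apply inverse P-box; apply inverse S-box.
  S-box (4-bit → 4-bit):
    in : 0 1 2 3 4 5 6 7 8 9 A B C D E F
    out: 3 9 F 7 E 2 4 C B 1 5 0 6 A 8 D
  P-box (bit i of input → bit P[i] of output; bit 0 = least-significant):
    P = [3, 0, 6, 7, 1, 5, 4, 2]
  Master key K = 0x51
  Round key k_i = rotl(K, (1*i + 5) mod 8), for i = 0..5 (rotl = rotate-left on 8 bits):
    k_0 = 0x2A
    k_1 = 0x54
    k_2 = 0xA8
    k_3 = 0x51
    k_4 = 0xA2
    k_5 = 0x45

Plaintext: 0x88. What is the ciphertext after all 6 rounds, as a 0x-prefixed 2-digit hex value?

0x21

s_0 = plaintext = 0x88
s_1 = Round(s_0, k_0) = 0x85
s_2 = Round(s_1, k_1) = 0x73
s_3 = Round(s_2, k_2) = 0xF5
s_4 = Round(s_3, k_3) = 0x46
s_5 = Round(s_4, k_4) = 0xD6
s_6 = Round(s_5, k_5) = 0x21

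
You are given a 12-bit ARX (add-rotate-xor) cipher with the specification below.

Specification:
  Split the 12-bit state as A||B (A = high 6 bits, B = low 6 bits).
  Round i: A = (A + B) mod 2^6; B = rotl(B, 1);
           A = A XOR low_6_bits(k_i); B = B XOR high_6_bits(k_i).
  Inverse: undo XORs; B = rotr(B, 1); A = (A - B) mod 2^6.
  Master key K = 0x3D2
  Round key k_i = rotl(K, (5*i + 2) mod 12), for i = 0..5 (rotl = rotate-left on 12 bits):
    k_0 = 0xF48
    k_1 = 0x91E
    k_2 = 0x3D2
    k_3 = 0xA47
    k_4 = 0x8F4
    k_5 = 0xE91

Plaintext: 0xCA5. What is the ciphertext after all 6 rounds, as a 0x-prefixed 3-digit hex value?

0x670

s_0 = plaintext = 0xCA5
s_1 = Round(s_0, k_0) = 0x7F6
s_2 = Round(s_1, k_1) = 0x2C9
s_3 = Round(s_2, k_2) = 0x19D
s_4 = Round(s_3, k_3) = 0x913
s_5 = Round(s_4, k_4) = 0x0C5
s_6 = Round(s_5, k_5) = 0x670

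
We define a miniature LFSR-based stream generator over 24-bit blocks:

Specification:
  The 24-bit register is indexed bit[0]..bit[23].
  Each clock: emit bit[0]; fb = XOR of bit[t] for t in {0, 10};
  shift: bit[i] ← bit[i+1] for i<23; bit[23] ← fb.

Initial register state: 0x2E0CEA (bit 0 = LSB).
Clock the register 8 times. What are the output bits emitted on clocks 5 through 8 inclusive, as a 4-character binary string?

reg_0 = 0x2E0CEA
clock 1: out=0, reg = 0x970675
clock 2: out=1, reg = 0x4B833A
clock 3: out=0, reg = 0x25C19D
clock 4: out=1, reg = 0x92E0CE
clock 5: out=0, reg = 0x497067
clock 6: out=1, reg = 0xA4B833
clock 7: out=1, reg = 0xD25C19
clock 8: out=1, reg = 0x692E0C

0111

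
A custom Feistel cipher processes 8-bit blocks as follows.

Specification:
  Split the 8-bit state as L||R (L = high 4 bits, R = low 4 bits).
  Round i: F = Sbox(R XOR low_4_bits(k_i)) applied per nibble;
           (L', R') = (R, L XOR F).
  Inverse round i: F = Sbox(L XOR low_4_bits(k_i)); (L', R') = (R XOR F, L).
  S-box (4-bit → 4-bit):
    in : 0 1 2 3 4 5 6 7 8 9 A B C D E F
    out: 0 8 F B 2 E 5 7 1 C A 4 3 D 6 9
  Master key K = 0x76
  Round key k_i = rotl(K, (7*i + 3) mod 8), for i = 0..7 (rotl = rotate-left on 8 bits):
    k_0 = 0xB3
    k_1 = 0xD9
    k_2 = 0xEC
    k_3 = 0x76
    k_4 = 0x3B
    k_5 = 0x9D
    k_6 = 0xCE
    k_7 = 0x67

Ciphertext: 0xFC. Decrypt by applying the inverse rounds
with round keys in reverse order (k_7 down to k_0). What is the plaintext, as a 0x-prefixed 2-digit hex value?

0x52

s_0 = ciphertext = 0xFC
s_1 = InvRound(s_0, k_7) = 0xDF
s_2 = InvRound(s_1, k_6) = 0x4D
s_3 = InvRound(s_2, k_5) = 0x14
s_4 = InvRound(s_3, k_4) = 0xE1
s_5 = InvRound(s_4, k_3) = 0x0E
s_6 = InvRound(s_5, k_2) = 0xD0
s_7 = InvRound(s_6, k_1) = 0x2D
s_8 = InvRound(s_7, k_0) = 0x52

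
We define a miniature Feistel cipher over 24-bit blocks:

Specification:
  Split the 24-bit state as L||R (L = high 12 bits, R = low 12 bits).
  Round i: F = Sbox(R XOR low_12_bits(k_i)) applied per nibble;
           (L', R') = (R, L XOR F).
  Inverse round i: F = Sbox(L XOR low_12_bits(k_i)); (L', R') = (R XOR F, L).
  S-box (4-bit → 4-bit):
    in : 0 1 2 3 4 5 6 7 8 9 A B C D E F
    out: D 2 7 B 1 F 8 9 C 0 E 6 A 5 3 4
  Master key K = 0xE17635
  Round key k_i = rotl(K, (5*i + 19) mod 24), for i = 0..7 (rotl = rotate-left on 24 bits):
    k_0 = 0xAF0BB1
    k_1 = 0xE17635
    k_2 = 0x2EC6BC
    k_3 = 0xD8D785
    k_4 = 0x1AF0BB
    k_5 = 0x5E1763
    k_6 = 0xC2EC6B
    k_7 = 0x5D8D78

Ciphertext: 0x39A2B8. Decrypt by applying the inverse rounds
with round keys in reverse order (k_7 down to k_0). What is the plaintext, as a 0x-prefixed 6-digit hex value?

s_0 = ciphertext = 0x39A2B8
s_1 = InvRound(s_0, k_7) = 0x18F39A
s_2 = InvRound(s_1, k_6) = 0x6AB18F
s_3 = InvRound(s_2, k_5) = 0x3236AB
s_4 = InvRound(s_3, k_4) = 0xDA7323
s_5 = InvRound(s_4, k_3) = 0xD54DA7
s_6 = InvRound(s_5, k_2) = 0xB9BD54
s_7 = InvRound(s_6, k_1) = 0x8B7B9B
s_8 = InvRound(s_7, k_0) = 0x0438B7

0x0438B7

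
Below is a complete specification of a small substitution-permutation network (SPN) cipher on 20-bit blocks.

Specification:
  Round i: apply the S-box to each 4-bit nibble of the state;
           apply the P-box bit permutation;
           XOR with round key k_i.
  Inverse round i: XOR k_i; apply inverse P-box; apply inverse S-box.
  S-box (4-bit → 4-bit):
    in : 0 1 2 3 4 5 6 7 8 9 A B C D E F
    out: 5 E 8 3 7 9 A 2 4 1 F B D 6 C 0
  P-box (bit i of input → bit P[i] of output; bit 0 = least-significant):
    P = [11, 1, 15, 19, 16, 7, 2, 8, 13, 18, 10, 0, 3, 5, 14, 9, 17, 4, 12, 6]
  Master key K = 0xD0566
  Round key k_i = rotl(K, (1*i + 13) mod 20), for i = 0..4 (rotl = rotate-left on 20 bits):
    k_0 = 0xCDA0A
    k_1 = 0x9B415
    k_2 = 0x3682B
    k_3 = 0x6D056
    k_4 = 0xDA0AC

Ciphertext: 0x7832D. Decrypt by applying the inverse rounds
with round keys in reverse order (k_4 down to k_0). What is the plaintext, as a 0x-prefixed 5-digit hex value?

s_0 = ciphertext = 0x7832D
s_1 = InvRound(s_0, k_4) = 0x92562
s_2 = InvRound(s_1, k_3) = 0x4D4CE
s_3 = InvRound(s_2, k_2) = 0xC7A40
s_4 = InvRound(s_3, k_1) = 0x6E100
s_5 = InvRound(s_4, k_0) = 0x0592B

0x0592B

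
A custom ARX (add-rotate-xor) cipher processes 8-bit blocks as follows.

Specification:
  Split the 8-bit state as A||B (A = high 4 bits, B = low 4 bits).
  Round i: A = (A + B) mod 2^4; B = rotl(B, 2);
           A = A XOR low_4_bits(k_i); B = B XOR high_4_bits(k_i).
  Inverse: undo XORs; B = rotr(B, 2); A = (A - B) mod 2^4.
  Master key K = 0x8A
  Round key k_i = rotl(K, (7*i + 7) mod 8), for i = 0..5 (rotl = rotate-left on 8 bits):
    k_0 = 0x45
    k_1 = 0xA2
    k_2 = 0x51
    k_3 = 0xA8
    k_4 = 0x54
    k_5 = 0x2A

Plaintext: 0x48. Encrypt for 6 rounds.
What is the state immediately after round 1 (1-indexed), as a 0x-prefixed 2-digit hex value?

0x96

s_0 = plaintext = 0x48
s_1 = Round(s_0, k_0) = 0x96
s_2 = Round(s_1, k_1) = 0xD3
s_3 = Round(s_2, k_2) = 0x19
s_4 = Round(s_3, k_3) = 0x2C
s_5 = Round(s_4, k_4) = 0xA6
s_6 = Round(s_5, k_5) = 0xAB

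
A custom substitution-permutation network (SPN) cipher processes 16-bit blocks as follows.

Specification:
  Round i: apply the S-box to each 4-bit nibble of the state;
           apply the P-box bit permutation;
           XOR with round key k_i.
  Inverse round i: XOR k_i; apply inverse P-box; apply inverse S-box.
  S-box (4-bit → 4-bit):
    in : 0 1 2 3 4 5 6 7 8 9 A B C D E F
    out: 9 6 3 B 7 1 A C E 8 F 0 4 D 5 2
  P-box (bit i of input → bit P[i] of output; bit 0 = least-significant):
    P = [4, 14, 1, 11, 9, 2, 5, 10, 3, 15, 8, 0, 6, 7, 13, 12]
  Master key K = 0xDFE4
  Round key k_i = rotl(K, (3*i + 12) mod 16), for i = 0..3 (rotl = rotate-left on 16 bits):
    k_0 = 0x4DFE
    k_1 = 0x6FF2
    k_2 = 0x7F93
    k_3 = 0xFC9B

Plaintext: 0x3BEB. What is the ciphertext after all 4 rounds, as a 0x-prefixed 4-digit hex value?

0xEEAB

s_0 = plaintext = 0x3BEB
s_1 = Round(s_0, k_0) = 0x5F1E
s_2 = Round(s_1, k_1) = 0xEF84
s_3 = Round(s_2, k_2) = 0x9BE5
s_4 = Round(s_3, k_3) = 0xEEAB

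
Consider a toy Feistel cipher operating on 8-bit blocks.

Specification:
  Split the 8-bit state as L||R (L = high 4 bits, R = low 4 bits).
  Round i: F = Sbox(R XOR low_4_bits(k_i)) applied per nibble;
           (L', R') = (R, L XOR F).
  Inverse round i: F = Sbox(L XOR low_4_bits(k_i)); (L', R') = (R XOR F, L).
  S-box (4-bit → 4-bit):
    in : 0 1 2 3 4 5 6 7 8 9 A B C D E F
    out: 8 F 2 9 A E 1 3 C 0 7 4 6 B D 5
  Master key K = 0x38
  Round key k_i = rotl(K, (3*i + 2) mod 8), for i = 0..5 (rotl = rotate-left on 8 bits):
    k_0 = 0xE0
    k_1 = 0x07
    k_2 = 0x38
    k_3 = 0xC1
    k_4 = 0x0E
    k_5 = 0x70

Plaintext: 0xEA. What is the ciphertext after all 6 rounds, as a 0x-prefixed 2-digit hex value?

0xE1

s_0 = plaintext = 0xEA
s_1 = Round(s_0, k_0) = 0xA9
s_2 = Round(s_1, k_1) = 0x97
s_3 = Round(s_2, k_2) = 0x7C
s_4 = Round(s_3, k_3) = 0xCC
s_5 = Round(s_4, k_4) = 0xCE
s_6 = Round(s_5, k_5) = 0xE1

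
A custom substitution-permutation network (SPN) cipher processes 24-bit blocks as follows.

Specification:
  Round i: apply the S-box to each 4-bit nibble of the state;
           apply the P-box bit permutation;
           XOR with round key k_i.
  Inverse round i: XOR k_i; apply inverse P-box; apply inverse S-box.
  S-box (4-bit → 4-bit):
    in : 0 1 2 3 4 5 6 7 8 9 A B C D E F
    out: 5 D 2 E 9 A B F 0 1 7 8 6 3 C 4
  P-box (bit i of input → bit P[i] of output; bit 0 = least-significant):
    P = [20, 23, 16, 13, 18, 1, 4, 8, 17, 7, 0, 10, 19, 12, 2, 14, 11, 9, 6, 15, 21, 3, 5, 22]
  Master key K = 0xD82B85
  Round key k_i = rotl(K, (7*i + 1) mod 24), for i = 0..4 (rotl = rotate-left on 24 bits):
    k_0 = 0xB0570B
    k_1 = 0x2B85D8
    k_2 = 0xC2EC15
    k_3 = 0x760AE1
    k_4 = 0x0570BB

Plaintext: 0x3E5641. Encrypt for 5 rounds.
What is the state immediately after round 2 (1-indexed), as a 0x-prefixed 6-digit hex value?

0xE23E2C

s_0 = plaintext = 0x3E5641
s_1 = Round(s_0, k_0) = 0xE7A2E3
s_2 = Round(s_1, k_1) = 0xE23E2C
s_3 = Round(s_2, k_2) = 0x03BA32
s_4 = Round(s_3, k_3) = 0xD4C912
s_5 = Round(s_4, k_4) = 0xA3E9A7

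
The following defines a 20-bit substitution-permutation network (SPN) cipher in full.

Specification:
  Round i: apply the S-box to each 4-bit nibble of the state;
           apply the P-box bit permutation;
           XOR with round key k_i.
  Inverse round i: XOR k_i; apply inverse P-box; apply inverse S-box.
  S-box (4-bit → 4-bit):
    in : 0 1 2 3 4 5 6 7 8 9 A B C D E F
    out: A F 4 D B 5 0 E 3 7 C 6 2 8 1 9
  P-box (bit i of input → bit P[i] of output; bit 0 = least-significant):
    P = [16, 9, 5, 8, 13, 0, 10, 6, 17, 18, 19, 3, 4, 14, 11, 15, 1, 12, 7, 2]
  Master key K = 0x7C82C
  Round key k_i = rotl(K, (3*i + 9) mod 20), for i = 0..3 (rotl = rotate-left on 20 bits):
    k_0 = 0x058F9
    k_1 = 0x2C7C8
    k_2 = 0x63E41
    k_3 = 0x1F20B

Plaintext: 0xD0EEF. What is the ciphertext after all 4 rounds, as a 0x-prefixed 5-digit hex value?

0x179C8

s_0 = plaintext = 0xD0EEF
s_1 = Round(s_0, k_0) = 0x3B9FD
s_2 = Round(s_1, k_1) = 0xCAE0E
s_3 = Round(s_2, k_2) = 0x5A600
s_4 = Round(s_3, k_3) = 0x179C8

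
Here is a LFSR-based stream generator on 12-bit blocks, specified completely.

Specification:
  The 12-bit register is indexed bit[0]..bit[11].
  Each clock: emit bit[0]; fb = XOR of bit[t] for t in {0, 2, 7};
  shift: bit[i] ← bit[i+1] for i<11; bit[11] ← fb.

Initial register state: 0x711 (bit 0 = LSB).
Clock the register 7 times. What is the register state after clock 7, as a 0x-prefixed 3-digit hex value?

0x76E

reg_0 = 0x711
clock 1: out=1, reg = 0xB88
clock 2: out=0, reg = 0xDC4
clock 3: out=0, reg = 0x6E2
clock 4: out=0, reg = 0xB71
clock 5: out=1, reg = 0xDB8
clock 6: out=0, reg = 0xEDC
clock 7: out=0, reg = 0x76E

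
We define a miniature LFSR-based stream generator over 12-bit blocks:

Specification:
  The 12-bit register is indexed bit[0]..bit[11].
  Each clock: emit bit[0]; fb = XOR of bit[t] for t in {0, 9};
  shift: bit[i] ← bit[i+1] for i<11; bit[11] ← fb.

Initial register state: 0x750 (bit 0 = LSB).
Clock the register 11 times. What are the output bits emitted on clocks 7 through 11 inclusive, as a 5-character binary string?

reg_0 = 0x750
clock 1: out=0, reg = 0xBA8
clock 2: out=0, reg = 0xDD4
clock 3: out=0, reg = 0x6EA
clock 4: out=0, reg = 0xB75
clock 5: out=1, reg = 0x5BA
clock 6: out=0, reg = 0x2DD
clock 7: out=1, reg = 0x16E
clock 8: out=0, reg = 0x0B7
clock 9: out=1, reg = 0x85B
clock 10: out=1, reg = 0xC2D
clock 11: out=1, reg = 0xE16

10111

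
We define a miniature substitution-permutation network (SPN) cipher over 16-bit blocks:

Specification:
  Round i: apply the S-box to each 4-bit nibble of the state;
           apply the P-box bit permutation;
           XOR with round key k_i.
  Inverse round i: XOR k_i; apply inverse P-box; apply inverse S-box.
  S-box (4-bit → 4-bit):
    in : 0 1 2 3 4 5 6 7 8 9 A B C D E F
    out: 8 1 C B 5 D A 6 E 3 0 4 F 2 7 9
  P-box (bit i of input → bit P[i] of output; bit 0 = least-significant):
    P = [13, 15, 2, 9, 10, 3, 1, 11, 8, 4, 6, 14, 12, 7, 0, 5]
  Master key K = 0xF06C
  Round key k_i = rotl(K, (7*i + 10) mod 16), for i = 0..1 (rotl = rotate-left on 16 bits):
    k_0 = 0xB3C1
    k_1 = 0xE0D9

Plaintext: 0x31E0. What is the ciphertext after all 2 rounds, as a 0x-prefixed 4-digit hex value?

0xE995

s_0 = plaintext = 0x31E0
s_1 = Round(s_0, k_0) = 0xA46B
s_2 = Round(s_1, k_1) = 0xE995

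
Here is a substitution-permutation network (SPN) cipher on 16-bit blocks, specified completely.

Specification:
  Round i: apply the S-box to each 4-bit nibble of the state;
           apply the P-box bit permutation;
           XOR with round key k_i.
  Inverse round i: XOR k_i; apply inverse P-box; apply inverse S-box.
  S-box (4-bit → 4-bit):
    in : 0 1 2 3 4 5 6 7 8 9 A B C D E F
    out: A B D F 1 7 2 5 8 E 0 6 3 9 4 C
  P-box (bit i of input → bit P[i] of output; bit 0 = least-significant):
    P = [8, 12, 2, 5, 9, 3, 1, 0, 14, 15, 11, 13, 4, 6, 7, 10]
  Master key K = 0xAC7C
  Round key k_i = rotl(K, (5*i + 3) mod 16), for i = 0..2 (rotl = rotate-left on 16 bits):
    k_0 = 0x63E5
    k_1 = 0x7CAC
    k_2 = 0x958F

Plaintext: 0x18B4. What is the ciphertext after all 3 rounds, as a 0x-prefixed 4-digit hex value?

s_0 = plaintext = 0x18B4
s_1 = Round(s_0, k_0) = 0x46BF
s_2 = Round(s_1, k_1) = 0xFC92
s_3 = Round(s_2, k_2) = 0x5020

0x5020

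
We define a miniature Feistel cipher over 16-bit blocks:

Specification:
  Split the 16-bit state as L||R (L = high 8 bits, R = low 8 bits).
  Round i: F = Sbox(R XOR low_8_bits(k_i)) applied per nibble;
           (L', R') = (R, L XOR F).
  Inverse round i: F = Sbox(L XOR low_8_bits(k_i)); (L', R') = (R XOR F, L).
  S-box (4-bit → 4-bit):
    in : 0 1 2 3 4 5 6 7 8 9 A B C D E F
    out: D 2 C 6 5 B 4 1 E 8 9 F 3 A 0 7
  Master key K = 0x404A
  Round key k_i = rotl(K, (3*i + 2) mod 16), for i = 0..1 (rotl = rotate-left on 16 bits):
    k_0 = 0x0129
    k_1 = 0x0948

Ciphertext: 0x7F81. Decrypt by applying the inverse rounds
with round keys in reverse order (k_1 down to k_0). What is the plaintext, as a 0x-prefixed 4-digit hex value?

s_0 = ciphertext = 0x7F81
s_1 = InvRound(s_0, k_1) = 0xE07F
s_2 = InvRound(s_1, k_0) = 0x47E0

0x47E0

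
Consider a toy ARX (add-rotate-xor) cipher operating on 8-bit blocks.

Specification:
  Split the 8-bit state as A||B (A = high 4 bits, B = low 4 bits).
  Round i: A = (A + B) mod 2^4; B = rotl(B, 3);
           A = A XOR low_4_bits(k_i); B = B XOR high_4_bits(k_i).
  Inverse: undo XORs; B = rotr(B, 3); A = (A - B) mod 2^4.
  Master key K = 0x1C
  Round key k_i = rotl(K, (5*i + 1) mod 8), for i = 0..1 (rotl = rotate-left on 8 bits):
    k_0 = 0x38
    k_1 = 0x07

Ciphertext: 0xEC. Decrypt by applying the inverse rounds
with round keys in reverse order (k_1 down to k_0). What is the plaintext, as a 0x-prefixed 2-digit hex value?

s_0 = ciphertext = 0xEC
s_1 = InvRound(s_0, k_1) = 0x09
s_2 = InvRound(s_1, k_0) = 0x35

0x35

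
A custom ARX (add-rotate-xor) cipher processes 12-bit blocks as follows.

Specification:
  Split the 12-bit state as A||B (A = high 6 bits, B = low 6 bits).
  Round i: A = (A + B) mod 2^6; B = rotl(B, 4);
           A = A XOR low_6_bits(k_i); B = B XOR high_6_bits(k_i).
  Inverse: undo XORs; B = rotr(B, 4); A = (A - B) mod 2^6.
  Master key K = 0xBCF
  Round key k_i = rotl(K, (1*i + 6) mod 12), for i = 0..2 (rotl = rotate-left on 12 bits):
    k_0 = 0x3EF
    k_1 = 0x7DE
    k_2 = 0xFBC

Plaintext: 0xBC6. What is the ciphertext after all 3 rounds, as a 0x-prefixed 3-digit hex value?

s_0 = plaintext = 0xBC6
s_1 = Round(s_0, k_0) = 0x6AE
s_2 = Round(s_1, k_1) = 0x5B4
s_3 = Round(s_2, k_2) = 0xDB3

0xDB3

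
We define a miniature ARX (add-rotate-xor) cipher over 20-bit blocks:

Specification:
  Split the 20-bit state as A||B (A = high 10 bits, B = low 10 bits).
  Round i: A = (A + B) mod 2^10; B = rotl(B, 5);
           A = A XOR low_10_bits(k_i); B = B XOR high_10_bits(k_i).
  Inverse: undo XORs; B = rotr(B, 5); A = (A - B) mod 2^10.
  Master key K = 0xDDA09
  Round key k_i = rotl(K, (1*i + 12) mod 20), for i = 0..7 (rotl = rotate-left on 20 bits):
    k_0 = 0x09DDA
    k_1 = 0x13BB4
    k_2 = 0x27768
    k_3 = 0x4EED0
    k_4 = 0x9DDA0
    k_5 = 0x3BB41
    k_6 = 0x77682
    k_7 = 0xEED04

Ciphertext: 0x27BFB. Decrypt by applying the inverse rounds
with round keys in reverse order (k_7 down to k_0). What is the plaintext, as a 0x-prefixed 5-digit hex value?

0x89BC3

s_0 = ciphertext = 0x27BFB
s_1 = InvRound(s_0, k_7) = 0x66002
s_2 = InvRound(s_1, k_6) = 0xCB3EE
s_3 = InvRound(s_2, k_5) = 0x15418
s_4 = InvRound(s_3, k_4) = 0x009F3
s_5 = InvRound(s_4, k_3) = 0x73106
s_6 = InvRound(s_5, k_2) = 0xCE36C
s_7 = InvRound(s_6, k_1) = 0x0CC59
s_8 = InvRound(s_7, k_0) = 0x89BC3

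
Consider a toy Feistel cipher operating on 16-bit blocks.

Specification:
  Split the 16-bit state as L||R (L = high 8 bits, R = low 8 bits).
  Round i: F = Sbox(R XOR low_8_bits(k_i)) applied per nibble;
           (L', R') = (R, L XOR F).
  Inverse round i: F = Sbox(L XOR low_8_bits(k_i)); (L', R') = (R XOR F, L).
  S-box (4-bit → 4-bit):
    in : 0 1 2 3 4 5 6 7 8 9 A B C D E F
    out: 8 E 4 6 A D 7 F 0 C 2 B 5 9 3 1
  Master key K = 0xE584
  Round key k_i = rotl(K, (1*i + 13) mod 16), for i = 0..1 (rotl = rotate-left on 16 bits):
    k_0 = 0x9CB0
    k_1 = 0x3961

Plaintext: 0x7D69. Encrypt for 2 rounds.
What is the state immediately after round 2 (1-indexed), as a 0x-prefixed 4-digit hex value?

s_0 = plaintext = 0x7D69
s_1 = Round(s_0, k_0) = 0x69E1
s_2 = Round(s_1, k_1) = 0xE161

0xE161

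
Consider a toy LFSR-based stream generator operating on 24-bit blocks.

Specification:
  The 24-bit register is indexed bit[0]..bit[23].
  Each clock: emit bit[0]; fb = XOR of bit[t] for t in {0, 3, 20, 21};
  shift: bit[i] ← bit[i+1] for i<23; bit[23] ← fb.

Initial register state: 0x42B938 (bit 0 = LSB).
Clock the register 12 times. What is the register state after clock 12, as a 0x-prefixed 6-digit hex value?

reg_0 = 0x42B938
clock 1: out=0, reg = 0xA15C9C
clock 2: out=0, reg = 0x50AE4E
clock 3: out=0, reg = 0x285727
clock 4: out=1, reg = 0x142B93
clock 5: out=1, reg = 0x0A15C9
clock 6: out=1, reg = 0x050AE4
clock 7: out=0, reg = 0x028572
clock 8: out=0, reg = 0x0142B9
clock 9: out=1, reg = 0x00A15C
clock 10: out=0, reg = 0x8050AE
clock 11: out=0, reg = 0xC02857
clock 12: out=1, reg = 0xE0142B

0xE0142B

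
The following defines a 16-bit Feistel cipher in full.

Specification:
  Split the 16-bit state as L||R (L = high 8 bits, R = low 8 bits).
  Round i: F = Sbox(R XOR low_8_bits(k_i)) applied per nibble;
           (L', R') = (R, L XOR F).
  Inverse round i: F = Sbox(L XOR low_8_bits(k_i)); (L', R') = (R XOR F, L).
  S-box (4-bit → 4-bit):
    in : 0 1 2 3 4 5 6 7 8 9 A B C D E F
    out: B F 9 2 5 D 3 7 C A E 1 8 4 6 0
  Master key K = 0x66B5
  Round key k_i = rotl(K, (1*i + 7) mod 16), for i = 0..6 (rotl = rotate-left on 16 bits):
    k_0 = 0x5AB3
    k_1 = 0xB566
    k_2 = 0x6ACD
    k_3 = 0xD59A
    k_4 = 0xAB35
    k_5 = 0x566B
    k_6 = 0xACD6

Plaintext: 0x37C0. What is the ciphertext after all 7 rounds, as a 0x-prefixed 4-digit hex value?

0x58D4

s_0 = plaintext = 0x37C0
s_1 = Round(s_0, k_0) = 0xC045
s_2 = Round(s_1, k_1) = 0x4552
s_3 = Round(s_2, k_2) = 0x52E5
s_4 = Round(s_3, k_3) = 0xE522
s_5 = Round(s_4, k_4) = 0x2212
s_6 = Round(s_5, k_5) = 0x1258
s_7 = Round(s_6, k_6) = 0x58D4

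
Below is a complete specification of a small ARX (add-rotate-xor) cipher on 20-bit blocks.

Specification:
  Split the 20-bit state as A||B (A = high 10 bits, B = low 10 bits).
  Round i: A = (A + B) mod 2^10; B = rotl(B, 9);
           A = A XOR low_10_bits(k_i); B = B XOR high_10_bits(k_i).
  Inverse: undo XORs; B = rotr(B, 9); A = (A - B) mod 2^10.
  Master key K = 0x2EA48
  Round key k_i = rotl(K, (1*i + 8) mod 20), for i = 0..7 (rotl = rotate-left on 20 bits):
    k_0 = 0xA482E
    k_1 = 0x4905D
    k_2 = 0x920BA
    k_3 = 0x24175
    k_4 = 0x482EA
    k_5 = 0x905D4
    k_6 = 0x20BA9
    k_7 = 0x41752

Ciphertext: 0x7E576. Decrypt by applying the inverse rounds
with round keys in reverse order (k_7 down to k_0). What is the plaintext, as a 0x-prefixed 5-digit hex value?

s_0 = ciphertext = 0x7E576
s_1 = InvRound(s_0, k_7) = 0x714E6
s_2 = InvRound(s_1, k_6) = 0x690C8
s_3 = InvRound(s_2, k_5) = 0xD7513
s_4 = InvRound(s_3, k_4) = 0x54466
s_5 = InvRound(s_4, k_3) = 0x8E1EC
s_6 = InvRound(s_5, k_2) = 0xCE749
s_7 = InvRound(s_6, k_1) = 0xA24DB
s_8 = InvRound(s_7, k_0) = 0x85093

0x85093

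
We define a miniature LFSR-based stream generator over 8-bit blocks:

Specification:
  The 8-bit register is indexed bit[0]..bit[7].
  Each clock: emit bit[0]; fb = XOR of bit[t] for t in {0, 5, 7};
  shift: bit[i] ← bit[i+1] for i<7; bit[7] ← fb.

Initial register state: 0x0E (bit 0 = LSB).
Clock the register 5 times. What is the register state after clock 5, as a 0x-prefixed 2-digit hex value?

0x50

reg_0 = 0x0E
clock 1: out=0, reg = 0x07
clock 2: out=1, reg = 0x83
clock 3: out=1, reg = 0x41
clock 4: out=1, reg = 0xA0
clock 5: out=0, reg = 0x50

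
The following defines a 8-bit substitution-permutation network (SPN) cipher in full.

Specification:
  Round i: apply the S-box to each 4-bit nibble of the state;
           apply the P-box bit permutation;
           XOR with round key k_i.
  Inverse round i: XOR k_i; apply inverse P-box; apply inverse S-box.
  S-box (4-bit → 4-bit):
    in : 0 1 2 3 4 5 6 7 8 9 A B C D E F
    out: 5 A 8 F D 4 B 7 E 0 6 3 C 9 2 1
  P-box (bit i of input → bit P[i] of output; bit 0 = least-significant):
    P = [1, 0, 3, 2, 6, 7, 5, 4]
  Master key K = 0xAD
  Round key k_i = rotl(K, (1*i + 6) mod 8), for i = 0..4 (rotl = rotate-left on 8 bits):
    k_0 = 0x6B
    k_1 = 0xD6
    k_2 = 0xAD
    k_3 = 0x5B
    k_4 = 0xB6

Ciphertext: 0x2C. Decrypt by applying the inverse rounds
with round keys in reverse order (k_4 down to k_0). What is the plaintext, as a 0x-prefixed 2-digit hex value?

0x3D

s_0 = ciphertext = 0x2C
s_1 = InvRound(s_0, k_4) = 0x10
s_2 = InvRound(s_1, k_3) = 0xF7
s_3 = InvRound(s_2, k_2) = 0xD0
s_4 = InvRound(s_3, k_1) = 0x9D
s_5 = InvRound(s_4, k_0) = 0x3D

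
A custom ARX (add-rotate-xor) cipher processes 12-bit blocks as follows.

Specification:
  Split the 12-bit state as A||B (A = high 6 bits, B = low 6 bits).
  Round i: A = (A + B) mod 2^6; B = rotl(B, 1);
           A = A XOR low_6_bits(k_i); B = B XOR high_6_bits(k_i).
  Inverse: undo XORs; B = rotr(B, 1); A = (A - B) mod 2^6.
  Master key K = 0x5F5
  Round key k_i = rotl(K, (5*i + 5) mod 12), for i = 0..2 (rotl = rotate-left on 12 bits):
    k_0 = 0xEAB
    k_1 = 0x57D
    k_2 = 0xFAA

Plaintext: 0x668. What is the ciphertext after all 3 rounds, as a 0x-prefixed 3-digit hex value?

0x03A

s_0 = plaintext = 0x668
s_1 = Round(s_0, k_0) = 0xAAB
s_2 = Round(s_1, k_1) = 0xA02
s_3 = Round(s_2, k_2) = 0x03A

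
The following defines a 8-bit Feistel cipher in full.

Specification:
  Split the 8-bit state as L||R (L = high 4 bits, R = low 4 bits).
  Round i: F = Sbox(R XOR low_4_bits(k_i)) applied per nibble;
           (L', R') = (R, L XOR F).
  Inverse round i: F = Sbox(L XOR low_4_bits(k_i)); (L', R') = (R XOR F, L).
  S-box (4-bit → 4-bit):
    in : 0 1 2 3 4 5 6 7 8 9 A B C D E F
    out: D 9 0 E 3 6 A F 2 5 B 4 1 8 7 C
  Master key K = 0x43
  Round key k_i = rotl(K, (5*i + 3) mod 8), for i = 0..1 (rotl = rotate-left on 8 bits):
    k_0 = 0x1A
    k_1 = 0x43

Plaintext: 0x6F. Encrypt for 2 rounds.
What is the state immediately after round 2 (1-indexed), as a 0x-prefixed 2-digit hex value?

0x01

s_0 = plaintext = 0x6F
s_1 = Round(s_0, k_0) = 0xF0
s_2 = Round(s_1, k_1) = 0x01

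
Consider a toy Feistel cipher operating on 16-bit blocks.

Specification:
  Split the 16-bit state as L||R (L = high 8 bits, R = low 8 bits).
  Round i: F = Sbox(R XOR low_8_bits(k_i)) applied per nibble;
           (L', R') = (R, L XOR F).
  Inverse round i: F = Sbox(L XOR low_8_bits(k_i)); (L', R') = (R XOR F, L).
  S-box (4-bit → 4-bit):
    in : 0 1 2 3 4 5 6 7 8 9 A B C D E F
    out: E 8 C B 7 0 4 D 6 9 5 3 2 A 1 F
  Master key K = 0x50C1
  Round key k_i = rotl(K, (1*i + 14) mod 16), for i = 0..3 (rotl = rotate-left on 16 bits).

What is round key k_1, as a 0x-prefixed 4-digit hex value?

0xA860

K = 0x50C1
k_0 = rotl(K, (1*0+14) mod 16) = rotl(K, 14) = 0x5430
k_1 = rotl(K, (1*1+14) mod 16) = rotl(K, 15) = 0xA860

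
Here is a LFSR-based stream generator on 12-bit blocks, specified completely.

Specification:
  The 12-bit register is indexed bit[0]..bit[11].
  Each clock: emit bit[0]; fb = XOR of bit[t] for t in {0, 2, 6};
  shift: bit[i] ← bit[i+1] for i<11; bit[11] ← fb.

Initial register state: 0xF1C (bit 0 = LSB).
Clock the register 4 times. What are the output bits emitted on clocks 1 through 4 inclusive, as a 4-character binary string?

0011

reg_0 = 0xF1C
clock 1: out=0, reg = 0xF8E
clock 2: out=0, reg = 0xFC7
clock 3: out=1, reg = 0xFE3
clock 4: out=1, reg = 0x7F1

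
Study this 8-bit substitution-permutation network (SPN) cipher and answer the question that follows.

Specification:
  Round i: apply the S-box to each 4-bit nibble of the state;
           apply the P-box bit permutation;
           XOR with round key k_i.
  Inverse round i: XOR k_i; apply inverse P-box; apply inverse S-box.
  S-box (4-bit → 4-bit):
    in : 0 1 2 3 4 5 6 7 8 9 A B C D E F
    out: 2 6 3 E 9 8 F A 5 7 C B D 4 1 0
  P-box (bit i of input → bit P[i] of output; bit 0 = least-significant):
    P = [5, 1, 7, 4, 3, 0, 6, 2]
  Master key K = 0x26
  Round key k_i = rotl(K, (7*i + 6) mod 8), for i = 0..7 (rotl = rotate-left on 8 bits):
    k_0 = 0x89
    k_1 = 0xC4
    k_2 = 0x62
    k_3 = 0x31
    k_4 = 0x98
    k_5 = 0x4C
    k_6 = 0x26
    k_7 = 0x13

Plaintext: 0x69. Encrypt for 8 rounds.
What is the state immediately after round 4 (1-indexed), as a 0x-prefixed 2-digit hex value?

0x60

s_0 = plaintext = 0x69
s_1 = Round(s_0, k_0) = 0x66
s_2 = Round(s_1, k_1) = 0x3B
s_3 = Round(s_2, k_2) = 0x15
s_4 = Round(s_3, k_3) = 0x60
s_5 = Round(s_4, k_4) = 0xD7
s_6 = Round(s_5, k_5) = 0x1E
s_7 = Round(s_6, k_6) = 0x47
s_8 = Round(s_7, k_7) = 0x0D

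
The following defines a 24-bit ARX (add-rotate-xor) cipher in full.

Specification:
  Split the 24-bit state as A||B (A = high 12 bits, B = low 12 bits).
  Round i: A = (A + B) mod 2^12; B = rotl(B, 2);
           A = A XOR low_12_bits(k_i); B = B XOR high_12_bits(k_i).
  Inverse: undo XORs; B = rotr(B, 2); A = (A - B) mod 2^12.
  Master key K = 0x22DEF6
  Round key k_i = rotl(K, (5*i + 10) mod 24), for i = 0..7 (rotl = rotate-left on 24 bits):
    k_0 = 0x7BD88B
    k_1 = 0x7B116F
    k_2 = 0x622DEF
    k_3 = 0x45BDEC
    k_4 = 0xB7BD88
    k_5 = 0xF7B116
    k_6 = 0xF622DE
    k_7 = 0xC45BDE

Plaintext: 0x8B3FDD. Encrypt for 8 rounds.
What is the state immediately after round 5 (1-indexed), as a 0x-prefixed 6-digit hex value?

0x6D3EE2

s_0 = plaintext = 0x8B3FDD
s_1 = Round(s_0, k_0) = 0x01B8CA
s_2 = Round(s_1, k_1) = 0x98A49B
s_3 = Round(s_2, k_2) = 0x3CA44F
s_4 = Round(s_3, k_3) = 0x5F5566
s_5 = Round(s_4, k_4) = 0x6D3EE2
s_6 = Round(s_5, k_5) = 0x4A34F0
s_7 = Round(s_6, k_6) = 0xB4DCA3
s_8 = Round(s_7, k_7) = 0xC2EECA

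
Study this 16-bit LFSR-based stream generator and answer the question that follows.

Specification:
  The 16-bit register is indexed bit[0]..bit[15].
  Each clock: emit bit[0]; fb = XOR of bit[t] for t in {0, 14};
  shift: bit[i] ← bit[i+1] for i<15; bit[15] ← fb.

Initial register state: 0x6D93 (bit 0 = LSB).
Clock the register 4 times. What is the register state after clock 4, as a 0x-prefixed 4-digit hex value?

0xA6D9

reg_0 = 0x6D93
clock 1: out=1, reg = 0x36C9
clock 2: out=1, reg = 0x9B64
clock 3: out=0, reg = 0x4DB2
clock 4: out=0, reg = 0xA6D9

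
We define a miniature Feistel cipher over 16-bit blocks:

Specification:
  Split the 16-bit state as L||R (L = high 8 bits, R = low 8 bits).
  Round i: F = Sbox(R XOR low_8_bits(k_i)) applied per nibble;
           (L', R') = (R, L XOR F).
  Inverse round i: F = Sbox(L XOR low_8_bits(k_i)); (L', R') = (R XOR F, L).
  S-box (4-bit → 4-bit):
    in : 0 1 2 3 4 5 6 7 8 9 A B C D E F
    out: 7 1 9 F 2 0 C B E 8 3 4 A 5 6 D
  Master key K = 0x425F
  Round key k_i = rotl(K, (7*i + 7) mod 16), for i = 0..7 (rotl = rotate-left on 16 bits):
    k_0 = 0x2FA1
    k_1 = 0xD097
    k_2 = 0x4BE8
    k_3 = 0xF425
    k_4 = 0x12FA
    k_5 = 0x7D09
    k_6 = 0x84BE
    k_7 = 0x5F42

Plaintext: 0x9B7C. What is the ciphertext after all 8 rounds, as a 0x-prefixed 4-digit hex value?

0xC393

s_0 = plaintext = 0x9B7C
s_1 = Round(s_0, k_0) = 0x7CCE
s_2 = Round(s_1, k_1) = 0xCE74
s_3 = Round(s_2, k_2) = 0x7444
s_4 = Round(s_3, k_3) = 0x44B5
s_5 = Round(s_4, k_4) = 0xB569
s_6 = Round(s_5, k_5) = 0x6972
s_7 = Round(s_6, k_6) = 0x72C3
s_8 = Round(s_7, k_7) = 0xC393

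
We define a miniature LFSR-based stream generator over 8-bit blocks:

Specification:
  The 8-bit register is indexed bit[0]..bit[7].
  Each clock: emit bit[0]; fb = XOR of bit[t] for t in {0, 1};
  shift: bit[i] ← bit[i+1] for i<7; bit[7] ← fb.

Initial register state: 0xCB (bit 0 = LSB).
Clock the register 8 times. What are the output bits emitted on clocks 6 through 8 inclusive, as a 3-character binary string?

reg_0 = 0xCB
clock 1: out=1, reg = 0x65
clock 2: out=1, reg = 0xB2
clock 3: out=0, reg = 0xD9
clock 4: out=1, reg = 0xEC
clock 5: out=0, reg = 0x76
clock 6: out=0, reg = 0xBB
clock 7: out=1, reg = 0x5D
clock 8: out=1, reg = 0xAE

011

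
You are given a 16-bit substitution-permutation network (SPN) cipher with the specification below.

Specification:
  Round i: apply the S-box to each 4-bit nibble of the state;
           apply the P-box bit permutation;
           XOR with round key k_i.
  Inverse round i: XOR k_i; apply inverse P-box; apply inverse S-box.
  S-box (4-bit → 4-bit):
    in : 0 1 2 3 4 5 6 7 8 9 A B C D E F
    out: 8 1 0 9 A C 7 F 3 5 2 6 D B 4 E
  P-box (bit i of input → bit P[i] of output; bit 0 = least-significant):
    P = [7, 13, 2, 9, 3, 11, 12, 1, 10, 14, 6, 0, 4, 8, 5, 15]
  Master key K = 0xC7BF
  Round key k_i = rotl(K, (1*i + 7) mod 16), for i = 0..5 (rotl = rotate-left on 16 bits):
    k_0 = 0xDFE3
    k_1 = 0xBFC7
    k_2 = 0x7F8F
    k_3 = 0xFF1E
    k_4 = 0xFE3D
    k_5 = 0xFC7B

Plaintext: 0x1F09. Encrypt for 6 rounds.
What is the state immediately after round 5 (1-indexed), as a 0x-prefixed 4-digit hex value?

s_0 = plaintext = 0x1F09
s_1 = Round(s_0, k_0) = 0x9F34
s_2 = Round(s_1, k_1) = 0xDDBC
s_3 = Round(s_2, k_2) = 0xA01A
s_4 = Round(s_3, k_3) = 0xDE17
s_5 = Round(s_4, k_4) = 0x5DE1
s_6 = Round(s_5, k_5) = 0x28DA

0x5DE1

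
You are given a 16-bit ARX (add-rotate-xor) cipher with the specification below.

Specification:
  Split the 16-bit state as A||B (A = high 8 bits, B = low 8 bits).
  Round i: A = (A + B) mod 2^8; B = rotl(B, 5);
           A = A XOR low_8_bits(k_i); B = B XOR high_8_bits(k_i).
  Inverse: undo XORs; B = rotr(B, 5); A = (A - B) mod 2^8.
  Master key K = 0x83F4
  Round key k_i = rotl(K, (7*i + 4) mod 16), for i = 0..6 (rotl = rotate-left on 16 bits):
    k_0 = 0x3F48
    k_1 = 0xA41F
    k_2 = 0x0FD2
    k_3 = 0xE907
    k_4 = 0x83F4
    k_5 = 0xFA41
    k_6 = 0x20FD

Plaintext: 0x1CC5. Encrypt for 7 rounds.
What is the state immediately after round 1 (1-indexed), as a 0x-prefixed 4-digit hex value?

0xA987

s_0 = plaintext = 0x1CC5
s_1 = Round(s_0, k_0) = 0xA987
s_2 = Round(s_1, k_1) = 0x2F54
s_3 = Round(s_2, k_2) = 0x5185
s_4 = Round(s_3, k_3) = 0xD159
s_5 = Round(s_4, k_4) = 0xDEA8
s_6 = Round(s_5, k_5) = 0xC7EF
s_7 = Round(s_6, k_6) = 0x4BDD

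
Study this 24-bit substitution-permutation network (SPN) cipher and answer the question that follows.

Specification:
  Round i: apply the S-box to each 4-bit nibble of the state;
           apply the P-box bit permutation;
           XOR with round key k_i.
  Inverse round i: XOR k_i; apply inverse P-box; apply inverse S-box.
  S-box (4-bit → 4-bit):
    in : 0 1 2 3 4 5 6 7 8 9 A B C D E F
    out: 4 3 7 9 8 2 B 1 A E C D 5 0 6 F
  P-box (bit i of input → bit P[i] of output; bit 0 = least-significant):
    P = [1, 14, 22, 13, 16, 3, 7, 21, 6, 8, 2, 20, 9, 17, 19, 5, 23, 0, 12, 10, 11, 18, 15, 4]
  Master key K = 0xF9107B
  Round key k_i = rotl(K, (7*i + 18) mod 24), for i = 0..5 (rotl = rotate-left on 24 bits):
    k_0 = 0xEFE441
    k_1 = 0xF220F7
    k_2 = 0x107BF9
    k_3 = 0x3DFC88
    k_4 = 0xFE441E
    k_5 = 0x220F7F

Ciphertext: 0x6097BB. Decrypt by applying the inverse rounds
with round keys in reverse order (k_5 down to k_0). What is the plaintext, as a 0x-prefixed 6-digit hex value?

0x1923AE

s_0 = ciphertext = 0x6097BB
s_1 = InvRound(s_0, k_5) = 0xC05C00
s_2 = InvRound(s_1, k_4) = 0x60EA87
s_3 = InvRound(s_2, k_3) = 0x59CA1C
s_4 = InvRound(s_3, k_2) = 0x0EA2CA
s_5 = InvRound(s_4, k_1) = 0x91BA80
s_6 = InvRound(s_5, k_0) = 0x1923AE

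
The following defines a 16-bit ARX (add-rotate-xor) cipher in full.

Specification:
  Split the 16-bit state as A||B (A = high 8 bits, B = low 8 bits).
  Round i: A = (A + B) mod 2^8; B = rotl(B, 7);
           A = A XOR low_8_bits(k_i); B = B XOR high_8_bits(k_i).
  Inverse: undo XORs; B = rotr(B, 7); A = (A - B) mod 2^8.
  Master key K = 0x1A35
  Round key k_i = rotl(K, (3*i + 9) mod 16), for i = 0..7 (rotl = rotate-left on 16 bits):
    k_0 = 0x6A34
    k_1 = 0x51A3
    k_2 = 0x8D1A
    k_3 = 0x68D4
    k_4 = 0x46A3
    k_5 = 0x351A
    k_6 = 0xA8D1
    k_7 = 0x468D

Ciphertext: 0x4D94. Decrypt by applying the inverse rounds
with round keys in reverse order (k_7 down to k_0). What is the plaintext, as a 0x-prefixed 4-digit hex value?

s_0 = ciphertext = 0x4D94
s_1 = InvRound(s_0, k_7) = 0x1BA5
s_2 = InvRound(s_1, k_6) = 0xB01A
s_3 = InvRound(s_2, k_5) = 0x4C5E
s_4 = InvRound(s_3, k_4) = 0xBF30
s_5 = InvRound(s_4, k_3) = 0xBBB0
s_6 = InvRound(s_5, k_2) = 0x277A
s_7 = InvRound(s_6, k_1) = 0x2E56
s_8 = InvRound(s_7, k_0) = 0xA278

0xA278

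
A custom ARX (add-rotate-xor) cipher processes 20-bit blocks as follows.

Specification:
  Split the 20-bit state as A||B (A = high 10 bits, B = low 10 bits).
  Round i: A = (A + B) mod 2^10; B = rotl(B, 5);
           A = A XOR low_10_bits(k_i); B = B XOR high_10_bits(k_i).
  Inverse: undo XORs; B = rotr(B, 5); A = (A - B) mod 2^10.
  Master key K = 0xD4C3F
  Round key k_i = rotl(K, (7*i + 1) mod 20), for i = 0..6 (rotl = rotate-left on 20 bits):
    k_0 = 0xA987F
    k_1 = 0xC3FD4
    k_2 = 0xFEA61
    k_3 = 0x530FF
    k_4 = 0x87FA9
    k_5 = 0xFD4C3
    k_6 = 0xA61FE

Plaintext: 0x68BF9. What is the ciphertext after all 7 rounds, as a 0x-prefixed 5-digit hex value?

0x0A829

s_0 = plaintext = 0x68BF9
s_1 = Round(s_0, k_0) = 0x79199
s_2 = Round(s_1, k_1) = 0x2A423
s_3 = Round(s_2, k_2) = 0xAB79B
s_4 = Round(s_3, k_3) = 0xADE30
s_5 = Round(s_4, k_4) = 0xD380E
s_6 = Round(s_5, k_5) = 0xE7E35
s_7 = Round(s_6, k_6) = 0x0A829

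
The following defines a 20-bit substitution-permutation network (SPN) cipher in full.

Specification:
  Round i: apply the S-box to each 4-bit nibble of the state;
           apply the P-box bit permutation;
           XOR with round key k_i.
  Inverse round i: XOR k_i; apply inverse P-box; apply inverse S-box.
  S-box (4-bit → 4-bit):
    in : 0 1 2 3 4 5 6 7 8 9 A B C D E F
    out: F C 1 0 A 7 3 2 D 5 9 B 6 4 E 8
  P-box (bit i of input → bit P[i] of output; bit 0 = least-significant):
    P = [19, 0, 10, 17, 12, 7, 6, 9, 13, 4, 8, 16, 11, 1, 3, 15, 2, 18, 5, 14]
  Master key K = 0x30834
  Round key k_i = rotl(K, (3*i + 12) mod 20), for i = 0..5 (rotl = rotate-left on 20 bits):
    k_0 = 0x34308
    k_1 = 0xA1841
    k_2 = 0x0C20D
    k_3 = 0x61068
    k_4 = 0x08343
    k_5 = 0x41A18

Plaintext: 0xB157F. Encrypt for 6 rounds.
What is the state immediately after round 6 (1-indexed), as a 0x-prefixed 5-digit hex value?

s_0 = plaintext = 0xB157F
s_1 = Round(s_0, k_0) = 0x5A294
s_2 = Round(s_1, k_1) = 0xCA024
s_3 = Round(s_2, k_2) = 0x77B3C
s_4 = Round(s_3, k_3) = 0x3347B
s_5 = Round(s_4, k_4) = 0xB83D2
s_6 = Round(s_5, k_5) = 0x8D254

0x8D254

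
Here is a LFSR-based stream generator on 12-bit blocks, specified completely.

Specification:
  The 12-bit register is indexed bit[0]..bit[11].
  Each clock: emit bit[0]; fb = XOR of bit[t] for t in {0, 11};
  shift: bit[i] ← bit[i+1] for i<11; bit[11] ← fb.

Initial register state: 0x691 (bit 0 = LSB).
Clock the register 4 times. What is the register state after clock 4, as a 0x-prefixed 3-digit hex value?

0xF69

reg_0 = 0x691
clock 1: out=1, reg = 0xB48
clock 2: out=0, reg = 0xDA4
clock 3: out=0, reg = 0xED2
clock 4: out=0, reg = 0xF69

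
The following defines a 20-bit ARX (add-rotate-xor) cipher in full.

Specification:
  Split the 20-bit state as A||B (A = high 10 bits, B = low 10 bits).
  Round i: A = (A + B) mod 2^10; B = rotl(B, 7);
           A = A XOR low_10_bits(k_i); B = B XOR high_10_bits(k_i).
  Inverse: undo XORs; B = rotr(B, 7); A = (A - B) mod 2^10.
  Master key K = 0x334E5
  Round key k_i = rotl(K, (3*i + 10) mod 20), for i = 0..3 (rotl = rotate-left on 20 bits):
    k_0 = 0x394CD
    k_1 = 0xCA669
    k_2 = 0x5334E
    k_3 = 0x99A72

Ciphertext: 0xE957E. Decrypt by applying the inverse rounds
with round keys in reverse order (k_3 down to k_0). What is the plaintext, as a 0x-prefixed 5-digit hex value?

0xA919E

s_0 = ciphertext = 0xE957E
s_1 = InvRound(s_0, k_3) = 0x444C6
s_2 = InvRound(s_1, k_2) = 0x83053
s_3 = InvRound(s_2, k_1) = 0x23FD6
s_4 = InvRound(s_3, k_0) = 0xA919E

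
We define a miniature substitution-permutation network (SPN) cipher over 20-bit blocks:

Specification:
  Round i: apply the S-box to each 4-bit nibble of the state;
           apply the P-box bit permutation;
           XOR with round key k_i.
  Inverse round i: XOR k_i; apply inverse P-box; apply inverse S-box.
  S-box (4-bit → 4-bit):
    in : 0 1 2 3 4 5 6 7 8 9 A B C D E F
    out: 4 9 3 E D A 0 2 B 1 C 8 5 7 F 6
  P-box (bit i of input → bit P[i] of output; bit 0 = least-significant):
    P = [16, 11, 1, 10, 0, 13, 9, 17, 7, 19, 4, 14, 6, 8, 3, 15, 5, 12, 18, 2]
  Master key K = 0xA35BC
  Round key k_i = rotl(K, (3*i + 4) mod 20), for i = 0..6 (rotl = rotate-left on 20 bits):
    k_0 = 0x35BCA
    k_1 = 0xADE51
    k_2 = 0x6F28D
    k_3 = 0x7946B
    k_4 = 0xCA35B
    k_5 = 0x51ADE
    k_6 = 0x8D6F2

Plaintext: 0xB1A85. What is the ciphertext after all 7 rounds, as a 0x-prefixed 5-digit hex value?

0xC492C

s_0 = plaintext = 0xB1A85
s_1 = Round(s_0, k_0) = 0x1B79F
s_2 = Round(s_1, k_1) = 0x25676
s_3 = Round(s_2, k_2) = 0x643AD
s_4 = Round(s_3, k_3) = 0xC5E31
s_5 = Round(s_4, k_4) = 0x344EB
s_6 = Round(s_5, k_5) = 0x3EC03
s_7 = Round(s_6, k_6) = 0xC492C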